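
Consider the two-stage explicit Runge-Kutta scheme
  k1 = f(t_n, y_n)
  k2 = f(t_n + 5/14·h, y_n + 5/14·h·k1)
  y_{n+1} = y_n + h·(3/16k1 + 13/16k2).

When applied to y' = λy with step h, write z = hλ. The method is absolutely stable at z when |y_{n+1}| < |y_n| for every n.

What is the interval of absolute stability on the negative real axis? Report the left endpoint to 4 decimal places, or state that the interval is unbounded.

(-3.4462, 0).

On y'=λy, z=hλ:
  k1=λy_n ⇒ h·k1=z·y_n;  k2=λ(1+5/14z)y_n ⇒ h·k2=z(1+5/14z)y_n
  y_{n+1}/y_n = 1 + 3/16z + 13/16z(1+5/14z) = 1 + z + 65/224z²
  so R(z) = 1 + z + 65/224z².

Boundary: |R(x)|=1, x<0.
x=-0.32: |R|=0.7097
R=1: x+65/224x²=0 ⇒ x=−224/65=-3.4462; min R=1−1/(4·65/224)=0.1385>−1
Confirm numerically:
  x=-2.773: |R|=0.45834 <1
  x=-2.737: |R|=0.43678 <1
  x=-1.791: |R|=0.13980 <1
  x=-4.038: |R|=1.69349 >1
  x=-3.557: |R|=1.11441 >1
Interval (-3.4462, 0).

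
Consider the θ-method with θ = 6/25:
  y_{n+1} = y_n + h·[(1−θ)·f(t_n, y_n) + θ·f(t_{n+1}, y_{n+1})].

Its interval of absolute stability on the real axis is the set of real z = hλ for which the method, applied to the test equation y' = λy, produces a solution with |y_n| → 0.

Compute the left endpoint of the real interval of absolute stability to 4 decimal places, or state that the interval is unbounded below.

Set f=λy, z=hλ:
  y_{n+1} = y_n + z·[19/25·y_n + 6/25·y_{n+1}] ⇒ (1 − 6/25z)y_{n+1} = (1 + 19/25z)y_n
  R(z) = (1 + 19/25z)/(1 − 6/25z).

Boundary: |R(x)|=1, x<0.
x=-0.42: |R|=0.6185
R=−1: 1+19/25x = −1+6/25x ⇒ -13/25x=2 ⇒ x=2/(-13/25)=-3.8462
Confirm numerically:
  x=-3.291: |R|=0.83871 <1
  x=-3.281: |R|=0.83559 <1
  x=-1.921: |R|=0.31482 <1
  x=-4.148: |R|=1.07866 >1
  x=-4.070: |R|=1.05888 >1
  x=-3.926: |R|=1.02138 >1
So |R|<1 on (-3.8462, 0).

z* = -3.8462.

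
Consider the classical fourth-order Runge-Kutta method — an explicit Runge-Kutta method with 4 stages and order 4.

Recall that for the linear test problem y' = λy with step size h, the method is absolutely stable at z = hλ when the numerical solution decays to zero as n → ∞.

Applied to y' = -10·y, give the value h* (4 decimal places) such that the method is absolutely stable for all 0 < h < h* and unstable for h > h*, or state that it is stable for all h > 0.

(-2.7853,0); λ=-10 ⇒ h* = 0.2785.

On y'=λy, z=hλ:
  order 4, 4-stage ⇒ R(z)=1+z+z^2/2+z^3/6+z^4/24
  (e.g. R(-0.6)=0.54940, |R|=0.54940)

Find x<0 with |R(x)|<1.
x=-0.6: |R|=0.5494
|R(-3.09)|=1.5654 |R(-0.8)|=0.4517 |R(-0.78)|=0.4605
Bisect:
  x_lo=-3.5600 |R|=2.9495  x_hi=-0.3850 |R|=0.6805
  mid=-1.97250 |R|=0.32454 →hi
  mid=-2.76622 |R|=0.97163 →hi
  mid=-3.16309 |R|=1.73590 →lo
  mid=-2.96466 |R|=1.30586 →lo
  mid=-2.86544 |R|=1.12772 →lo
  mid=-2.81583 |R|=1.04703 →lo
  mid=-2.79103 |R|=1.00868 →lo
  mid=-2.77863 |R|=0.99000 →hi
  ...
  [-2.78541,-2.78522] ⇒ x*=-2.7853
Interval (-2.7853, 0).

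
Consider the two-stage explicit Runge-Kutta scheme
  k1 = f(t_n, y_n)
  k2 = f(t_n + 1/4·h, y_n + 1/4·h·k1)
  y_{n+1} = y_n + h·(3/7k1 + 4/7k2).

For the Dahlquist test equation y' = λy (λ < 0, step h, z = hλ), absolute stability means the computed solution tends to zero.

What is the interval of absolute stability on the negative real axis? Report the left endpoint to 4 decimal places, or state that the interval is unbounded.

Test eqn y'=λy, z=hλ:
  k1=λy_n ⇒ h·k1=z·y_n;  k2=λ(1+1/4z)y_n ⇒ h·k2=z(1+1/4z)y_n
  y_{n+1}/y_n = 1 + 3/7z + 4/7z(1+1/4z) = 1 + z + 1/7z²
  Hence R(z) = 1 + z + 1/7z².

Find x<0 with |R(x)|<1.
x=-1.43: |R|=0.1379
R=1: x+1/7x²=0 ⇒ x=−7=-7.0000; min R=1−1/(4·1/7)=-0.7500>−1
Confirm numerically:
  x=-6.640: |R|=0.65851 <1
  x=-5.955: |R|=0.11100 <1
  x=-3.093: |R|=0.72634 <1
  x=-7.417: |R|=1.44184 >1
  x=-7.357: |R|=1.37521 >1
Stable set (-7.0000, 0).

(-7.0000, 0).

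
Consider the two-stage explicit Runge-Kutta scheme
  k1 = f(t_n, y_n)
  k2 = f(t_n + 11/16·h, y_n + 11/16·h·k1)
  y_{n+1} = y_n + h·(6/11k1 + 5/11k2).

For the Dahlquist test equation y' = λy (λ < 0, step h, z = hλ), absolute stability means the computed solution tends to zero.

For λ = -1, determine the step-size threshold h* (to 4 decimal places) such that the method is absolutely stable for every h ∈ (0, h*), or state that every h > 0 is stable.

(-3.2000,0); λ=-1 ⇒ h* = (16/5)/1 = 3.2000.

With y'=λy (z=hλ):
  k1=λy_n ⇒ h·k1=z·y_n;  k2=λ(1+11/16z)y_n ⇒ h·k2=z(1+11/16z)y_n
  y_{n+1}/y_n = 1 + 6/11z + 5/11z(1+11/16z) = 1 + z + 5/16z²
  ⇒ R(z) = 1 + z + 5/16z².

Boundary: |R(x)|=1, x<0.
x=-0.88: |R|=0.3620
R=1: x+5/16x²=0 ⇒ x=−16/5=-3.2000; min R=1−1/(4·5/16)=0.2000>−1
Confirm numerically:
  x=-2.741: |R|=0.60684 <1
  x=-1.763: |R|=0.20830 <1
  x=-1.565: |R|=0.20038 <1
  x=-3.732: |R|=1.62045 >1
  x=-3.691: |R|=1.56634 >1
  x=-3.340: |R|=1.14612 >1
So |R|<1 on (-3.2000, 0).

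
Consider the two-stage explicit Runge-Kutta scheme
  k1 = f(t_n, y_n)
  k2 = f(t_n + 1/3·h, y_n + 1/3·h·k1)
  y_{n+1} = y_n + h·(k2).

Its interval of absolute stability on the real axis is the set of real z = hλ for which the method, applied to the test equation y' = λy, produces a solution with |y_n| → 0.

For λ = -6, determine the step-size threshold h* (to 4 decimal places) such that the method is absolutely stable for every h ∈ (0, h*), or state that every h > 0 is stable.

(-3.0000,0); λ=-6 ⇒ h* = (3)/6 = 0.5000.

Set f=λy, z=hλ:
  k1=λy_n ⇒ h·k1=z·y_n;  k2=λ(1+1/3z)y_n ⇒ h·k2=z(1+1/3z)y_n
  y_{n+1}/y_n = 1 + z(1+1/3z) = 1 + z + 1/3z²
  so R(z) = 1 + z + 1/3z².

Solve |R(x)|<1 on ℝ⁻.
x=-1.71: |R|=0.2647
R=1: x+1/3x²=0 ⇒ x=−3=-3.0000; min R=1−1/(4·1/3)=0.2500>−1
Confirm numerically:
  x=-1.979: |R|=0.32648 <1
  x=-1.920: |R|=0.30880 <1
  x=-1.775: |R|=0.27521 <1
  x=-3.361: |R|=1.40444 >1
  x=-3.072: |R|=1.07373 >1
Stable set (-3.0000, 0).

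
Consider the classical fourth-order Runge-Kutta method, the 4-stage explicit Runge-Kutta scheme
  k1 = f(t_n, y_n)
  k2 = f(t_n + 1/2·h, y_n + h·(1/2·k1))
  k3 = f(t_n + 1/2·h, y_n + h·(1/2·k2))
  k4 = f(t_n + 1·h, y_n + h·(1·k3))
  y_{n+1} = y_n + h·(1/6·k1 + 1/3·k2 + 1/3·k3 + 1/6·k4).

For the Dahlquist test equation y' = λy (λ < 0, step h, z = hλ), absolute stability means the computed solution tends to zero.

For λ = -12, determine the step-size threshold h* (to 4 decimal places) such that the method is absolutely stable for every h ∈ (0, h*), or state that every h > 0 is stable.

(-2.7853,0); λ=-12 ⇒ h* = 0.2321.

With y'=λy (z=hλ):
  order 4, 4-stage ⇒ R(z)=1+z+z^2/2+z^3/6+z^4/24
  (e.g. R(-1.45)=0.27733, |R|=0.27733)

Need |R(x)|<1, x<0.
x=-1.45: |R|=0.2773
|R(-3)|=1.3750 |R(-1.66)|=0.2718 |R(-1.45)|=0.2773
Bisect:
  x_lo=-3.4205 |R|=2.4632  x_hi=-0.3322 |R|=0.7174
  mid=-1.87638 |R|=0.29946 →hi
  mid=-2.64846 |R|=0.81255 →hi
  mid=-3.03450 |R|=1.44549 →lo
  mid=-2.84148 |R|=1.08806 →lo
  mid=-2.74497 |R|=0.94088 →hi
  mid=-2.79322 |R|=1.01202 →lo
  mid=-2.76909 |R|=0.97585 →hi
  mid=-2.78116 |R|=0.99378 →hi
  mid=-2.78719 |R|=1.00286 →lo
  ...
  [-2.78530,-2.78512] ⇒ x*=-2.7853
So |R|<1 on (-2.7853, 0).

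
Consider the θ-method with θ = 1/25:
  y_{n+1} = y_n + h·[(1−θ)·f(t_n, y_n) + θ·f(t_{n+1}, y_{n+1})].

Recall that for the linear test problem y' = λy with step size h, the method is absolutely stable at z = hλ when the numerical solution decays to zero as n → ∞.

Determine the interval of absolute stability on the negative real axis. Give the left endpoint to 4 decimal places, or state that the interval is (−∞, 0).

Test eqn y'=λy, z=hλ:
  y_{n+1} = y_n + z·[24/25·y_n + 1/25·y_{n+1}] ⇒ (1 − 1/25z)y_{n+1} = (1 + 24/25z)y_n
  R(z) = (1 + 24/25z)/(1 − 1/25z).

Need |R(x)|<1, x<0.
x=-0.75: |R|=0.2718
R=−1: 1+24/25x = −1+1/25x ⇒ -23/25x=2 ⇒ x=2/(-23/25)=-2.1739
Confirm numerically:
  x=-1.826: |R|=0.70171 <1
  x=-1.317: |R|=0.25109 <1
  x=-1.292: |R|=0.22851 <1
  x=-2.383: |R|=1.17562 >1
  x=-2.268: |R|=1.07936 >1
So |R|<1 on (-2.1739, 0).

(-2.1739, 0).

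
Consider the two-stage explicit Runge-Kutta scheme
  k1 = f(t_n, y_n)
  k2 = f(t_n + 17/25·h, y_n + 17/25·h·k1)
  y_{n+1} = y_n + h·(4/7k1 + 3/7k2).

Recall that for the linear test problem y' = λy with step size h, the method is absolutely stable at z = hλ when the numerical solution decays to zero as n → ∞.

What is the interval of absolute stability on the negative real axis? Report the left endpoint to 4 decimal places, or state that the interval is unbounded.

Set f=λy, z=hλ:
  k1=λy_n ⇒ h·k1=z·y_n;  k2=λ(1+17/25z)y_n ⇒ h·k2=z(1+17/25z)y_n
  y_{n+1}/y_n = 1 + 4/7z + 3/7z(1+17/25z) = 1 + z + 51/175z²
  R(z) = 1 + z + 51/175z².

Boundary: |R(x)|=1, x<0.
x=-1.14: |R|=0.2387
R=1: x+51/175x²=0 ⇒ x=−175/51=-3.4314; min R=1−1/(4·51/175)=0.1422>−1
Confirm numerically:
  x=-3.350: |R|=0.92056 <1
  x=-3.036: |R|=0.65018 <1
  x=-2.828: |R|=0.50272 <1
  x=-1.877: |R|=0.14974 <1
  x=-4.021: |R|=1.69095 >1
  x=-3.857: |R|=1.47842 >1
  x=-3.602: |R|=1.17911 >1
Stable set (-3.4314, 0).

z∈(-3.4314,0).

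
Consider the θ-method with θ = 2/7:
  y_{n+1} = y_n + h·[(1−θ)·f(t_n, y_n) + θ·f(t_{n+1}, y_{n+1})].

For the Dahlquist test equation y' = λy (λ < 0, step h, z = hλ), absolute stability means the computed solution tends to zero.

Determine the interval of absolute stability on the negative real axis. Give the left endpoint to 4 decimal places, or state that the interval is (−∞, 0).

With y'=λy (z=hλ):
  y_{n+1} = y_n + z·[5/7·y_n + 2/7·y_{n+1}] ⇒ (1 − 2/7z)y_{n+1} = (1 + 5/7z)y_n
  R(z) = (1 + 5/7z)/(1 − 2/7z).

Find x<0 with |R(x)|<1.
x=-1.1: |R|=0.1630
R=−1: 1+5/7x = −1+2/7x ⇒ -3/7x=2 ⇒ x=2/(-3/7)=-4.6667
Confirm numerically:
  x=-3.664: |R|=0.79006 <1
  x=-3.392: |R|=0.72258 <1
  x=-2.540: |R|=0.47185 <1
  x=-2.316: |R|=0.39374 <1
  x=-5.164: |R|=1.08610 >1
  x=-5.097: |R|=1.07508 >1
  x=-4.711: |R|=1.00810 >1
Stable set (-4.6667, 0).

(-4.6667, 0).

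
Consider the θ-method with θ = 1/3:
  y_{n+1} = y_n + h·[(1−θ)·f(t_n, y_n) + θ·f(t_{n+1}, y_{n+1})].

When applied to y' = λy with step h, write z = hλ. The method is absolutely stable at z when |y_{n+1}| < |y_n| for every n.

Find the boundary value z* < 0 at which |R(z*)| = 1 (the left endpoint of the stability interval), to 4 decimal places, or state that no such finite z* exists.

On y'=λy, z=hλ:
  y_{n+1} = y_n + z·[2/3·y_n + 1/3·y_{n+1}] ⇒ (1 − 1/3z)y_{n+1} = (1 + 2/3z)y_n
  R(z) = (1 + 2/3z)/(1 − 1/3z).

Find x<0 with |R(x)|<1.
x=-1.42: |R|=0.0362
R=−1: 1+2/3x = −1+1/3x ⇒ -1/3x=2 ⇒ x=2/(-1/3)=-6.0000
Confirm numerically:
  x=-5.687: |R|=0.96397 <1
  x=-2.987: |R|=0.49674 <1
  x=-2.852: |R|=0.46206 <1
  x=-6.282: |R|=1.03038 >1
  x=-6.160: |R|=1.01747 >1
  x=-6.044: |R|=1.00487 >1
Interval (-6.0000, 0).

z* = -6.0000.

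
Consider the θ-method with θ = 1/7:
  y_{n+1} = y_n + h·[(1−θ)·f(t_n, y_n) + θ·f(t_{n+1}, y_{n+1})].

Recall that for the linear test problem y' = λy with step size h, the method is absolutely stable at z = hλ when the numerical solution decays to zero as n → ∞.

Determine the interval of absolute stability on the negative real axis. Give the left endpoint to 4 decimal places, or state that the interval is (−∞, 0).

Test eqn y'=λy, z=hλ:
  y_{n+1} = y_n + z·[6/7·y_n + 1/7·y_{n+1}] ⇒ (1 − 1/7z)y_{n+1} = (1 + 6/7z)y_n
  so R(z) = (1 + 6/7z)/(1 − 1/7z).

Boundary: |R(x)|=1, x<0.
x=-0.34: |R|=0.6757
R=−1: 1+6/7x = −1+1/7x ⇒ -5/7x=2 ⇒ x=2/(-5/7)=-2.8000
Confirm numerically:
  x=-2.719: |R|=0.95833 <1
  x=-2.334: |R|=0.75037 <1
  x=-2.039: |R|=0.57905 <1
  x=-1.138: |R|=0.02114 <1
  x=-3.252: |R|=1.22044 >1
  x=-3.098: |R|=1.14755 >1
  x=-3.048: |R|=1.12341 >1
So |R|<1 on (-2.8000, 0).

(-2.8000, 0).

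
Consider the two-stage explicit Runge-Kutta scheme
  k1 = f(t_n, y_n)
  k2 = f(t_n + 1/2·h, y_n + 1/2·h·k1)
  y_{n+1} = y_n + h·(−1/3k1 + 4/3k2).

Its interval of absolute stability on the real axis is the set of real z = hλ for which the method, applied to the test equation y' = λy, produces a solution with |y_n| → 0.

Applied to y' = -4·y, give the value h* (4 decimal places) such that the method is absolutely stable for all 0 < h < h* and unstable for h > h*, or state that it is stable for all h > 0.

(-1.5000,0); λ=-4 ⇒ h* = (3/2)/4 = 0.3750.

Set f=λy, z=hλ:
  k1=λy_n ⇒ h·k1=z·y_n;  k2=λ(1+1/2z)y_n ⇒ h·k2=z(1+1/2z)y_n
  y_{n+1}/y_n = 1 − 1/3z + 4/3z(1+1/2z) = 1 + z + 2/3z²
  R(z) = 1 + z + 2/3z².

Find x<0 with |R(x)|<1.
x=-0.73: |R|=0.6253
R=1: x+2/3x²=0 ⇒ x=−3/2=-1.5000; min R=1−1/(4·2/3)=0.6250>−1
Confirm numerically:
  x=-1.381: |R|=0.89044 <1
  x=-0.907: |R|=0.64143 <1
  x=-0.708: |R|=0.62618 <1
  x=-2.029: |R|=1.71556 >1
  x=-2.016: |R|=1.69350 >1
  x=-1.684: |R|=1.20657 >1
Stable set (-1.5000, 0).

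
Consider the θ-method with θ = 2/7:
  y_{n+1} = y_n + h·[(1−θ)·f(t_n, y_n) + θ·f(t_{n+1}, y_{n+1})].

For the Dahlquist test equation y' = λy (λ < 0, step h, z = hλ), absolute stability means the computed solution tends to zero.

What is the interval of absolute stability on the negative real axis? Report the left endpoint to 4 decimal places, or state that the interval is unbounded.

(-4.6667, 0).

Set f=λy, z=hλ:
  y_{n+1} = y_n + z·[5/7·y_n + 2/7·y_{n+1}] ⇒ (1 − 2/7z)y_{n+1} = (1 + 5/7z)y_n
  Hence R(z) = (1 + 5/7z)/(1 − 2/7z).

Solve |R(x)|<1 on ℝ⁻.
x=-0.34: |R|=0.6901
R=−1: 1+5/7x = −1+2/7x ⇒ -3/7x=2 ⇒ x=2/(-3/7)=-4.6667
Confirm numerically:
  x=-3.899: |R|=0.84437 <1
  x=-3.689: |R|=0.79601 <1
  x=-3.615: |R|=0.77829 <1
  x=-1.892: |R|=0.22812 <1
  x=-5.208: |R|=1.09325 >1
  x=-4.923: |R|=1.04565 >1
  x=-4.719: |R|=1.00955 >1
Interval (-4.6667, 0).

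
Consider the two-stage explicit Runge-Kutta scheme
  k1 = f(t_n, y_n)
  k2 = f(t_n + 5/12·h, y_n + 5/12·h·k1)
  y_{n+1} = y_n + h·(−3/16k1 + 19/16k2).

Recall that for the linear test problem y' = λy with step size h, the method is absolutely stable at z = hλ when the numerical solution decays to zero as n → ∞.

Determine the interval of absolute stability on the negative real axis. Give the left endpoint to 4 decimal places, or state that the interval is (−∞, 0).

z∈(-2.0211,0).

With y'=λy (z=hλ):
  k1=λy_n ⇒ h·k1=z·y_n;  k2=λ(1+5/12z)y_n ⇒ h·k2=z(1+5/12z)y_n
  y_{n+1}/y_n = 1 − 3/16z + 19/16z(1+5/12z) = 1 + z + 95/192z²
  ⇒ R(z) = 1 + z + 95/192z².

Solve |R(x)|<1 on ℝ⁻.
x=-1.65: |R|=0.6971
R=1: x+95/192x²=0 ⇒ x=−192/95=-2.0211; min R=1−1/(4·95/192)=0.4947>−1
Confirm numerically:
  x=-1.735: |R|=0.75443 <1
  x=-1.411: |R|=0.57409 <1
  x=-1.072: |R|=0.49661 <1
  x=-0.971: |R|=0.49551 <1
  x=-2.571: |R|=1.69959 >1
  x=-2.371: |R|=1.41054 >1
  x=-2.093: |R|=1.07451 >1
So |R|<1 on (-2.0211, 0).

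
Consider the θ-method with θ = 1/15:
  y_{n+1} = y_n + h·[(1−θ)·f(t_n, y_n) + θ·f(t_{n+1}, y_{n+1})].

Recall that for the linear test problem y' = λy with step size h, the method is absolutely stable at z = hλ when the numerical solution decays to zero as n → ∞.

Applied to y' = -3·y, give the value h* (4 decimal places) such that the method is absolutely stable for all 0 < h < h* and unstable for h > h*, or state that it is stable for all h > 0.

Set f=λy, z=hλ:
  y_{n+1} = y_n + z·[14/15·y_n + 1/15·y_{n+1}] ⇒ (1 − 1/15z)y_{n+1} = (1 + 14/15z)y_n
  ⇒ R(z) = (1 + 14/15z)/(1 − 1/15z).

Need |R(x)|<1, x<0.
x=-0.46: |R|=0.5537
R=−1: 1+14/15x = −1+1/15x ⇒ -13/15x=2 ⇒ x=2/(-13/15)=-2.3077
Confirm numerically:
  x=-1.835: |R|=0.63499 <1
  x=-1.488: |R|=0.35371 <1
  x=-1.272: |R|=0.17257 <1
  x=-1.111: |R|=0.03439 <1
  x=-2.829: |R|=1.38011 >1
  x=-2.677: |R|=1.27160 >1
Stable set (-2.3077, 0).

(-2.3077,0); λ=-3 ⇒ h* = (30/13)/3 = 0.7692.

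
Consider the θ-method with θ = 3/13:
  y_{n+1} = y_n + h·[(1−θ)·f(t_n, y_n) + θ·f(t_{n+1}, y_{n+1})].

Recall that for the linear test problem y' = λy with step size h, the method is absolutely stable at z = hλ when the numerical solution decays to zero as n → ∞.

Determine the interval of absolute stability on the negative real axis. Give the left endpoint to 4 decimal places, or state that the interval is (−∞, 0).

Set f=λy, z=hλ:
  y_{n+1} = y_n + z·[10/13·y_n + 3/13·y_{n+1}] ⇒ (1 − 3/13z)y_{n+1} = (1 + 10/13z)y_n
  so R(z) = (1 + 10/13z)/(1 − 3/13z).

Find x<0 with |R(x)|<1.
x=-1.75: |R|=0.2466
R=−1: 1+10/13x = −1+3/13x ⇒ -7/13x=2 ⇒ x=2/(-7/13)=-3.7143
Confirm numerically:
  x=-3.432: |R|=0.91518 <1
  x=-3.413: |R|=0.90925 <1
  x=-2.129: |R|=0.42761 <1
  x=-1.889: |R|=0.31553 <1
  x=-4.038: |R|=1.09023 >1
  x=-3.969: |R|=1.07159 >1
  x=-3.766: |R|=1.01490 >1
So |R|<1 on (-3.7143, 0).

z∈(-3.7143,0).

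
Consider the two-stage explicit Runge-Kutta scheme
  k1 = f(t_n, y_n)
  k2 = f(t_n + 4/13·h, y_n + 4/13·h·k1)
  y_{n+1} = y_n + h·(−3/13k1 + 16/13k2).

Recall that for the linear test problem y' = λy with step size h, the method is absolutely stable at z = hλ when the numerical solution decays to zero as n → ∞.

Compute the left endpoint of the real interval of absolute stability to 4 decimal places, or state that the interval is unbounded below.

z* = -2.6406.

With y'=λy (z=hλ):
  k1=λy_n ⇒ h·k1=z·y_n;  k2=λ(1+4/13z)y_n ⇒ h·k2=z(1+4/13z)y_n
  y_{n+1}/y_n = 1 − 3/13z + 16/13z(1+4/13z) = 1 + z + 64/169z²
  ⇒ R(z) = 1 + z + 64/169z².

Find x<0 with |R(x)|<1.
x=-0.99: |R|=0.3812
R=1: x+64/169x²=0 ⇒ x=−169/64=-2.6406; min R=1−1/(4·64/169)=0.3398>−1
Confirm numerically:
  x=-2.590: |R|=0.95035 <1
  x=-1.737: |R|=0.40560 <1
  x=-1.151: |R|=0.35070 <1
  x=-3.103: |R|=1.54334 >1
  x=-2.992: |R|=1.39813 >1
So |R|<1 on (-2.6406, 0).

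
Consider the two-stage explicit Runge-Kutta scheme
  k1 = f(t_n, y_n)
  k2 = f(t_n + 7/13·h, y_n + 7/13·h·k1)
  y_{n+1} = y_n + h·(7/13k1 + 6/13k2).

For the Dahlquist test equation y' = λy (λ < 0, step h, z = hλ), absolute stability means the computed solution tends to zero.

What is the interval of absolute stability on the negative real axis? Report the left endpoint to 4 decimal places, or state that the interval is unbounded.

Test eqn y'=λy, z=hλ:
  k1=λy_n ⇒ h·k1=z·y_n;  k2=λ(1+7/13z)y_n ⇒ h·k2=z(1+7/13z)y_n
  y_{n+1}/y_n = 1 + 7/13z + 6/13z(1+7/13z) = 1 + z + 42/169z²
  so R(z) = 1 + z + 42/169z².

Find x<0 with |R(x)|<1.
x=-0.38: |R|=0.6559
R=1: x+42/169x²=0 ⇒ x=−169/42=-4.0238; min R=1−1/(4·42/169)=-0.0060>−1
Confirm numerically:
  x=-3.755: |R|=0.74915 <1
  x=-2.315: |R|=0.01688 <1
  x=-1.927: |R|=0.00416 <1
  x=-1.716: |R|=0.01581 <1
  x=-4.514: |R|=1.54991 >1
  x=-4.141: |R|=1.12060 >1
So |R|<1 on (-4.0238, 0).

z∈(-4.0238,0).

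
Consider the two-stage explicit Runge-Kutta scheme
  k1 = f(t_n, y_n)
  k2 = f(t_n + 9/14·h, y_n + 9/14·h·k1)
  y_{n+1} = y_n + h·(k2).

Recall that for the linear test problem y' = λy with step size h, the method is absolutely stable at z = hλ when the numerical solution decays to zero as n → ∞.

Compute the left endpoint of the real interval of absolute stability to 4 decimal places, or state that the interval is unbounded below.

left endpoint -1.5556.

Set f=λy, z=hλ:
  k1=λy_n ⇒ h·k1=z·y_n;  k2=λ(1+9/14z)y_n ⇒ h·k2=z(1+9/14z)y_n
  y_{n+1}/y_n = 1 + z(1+9/14z) = 1 + z + 9/14z²
  Hence R(z) = 1 + z + 9/14z².

Find x<0 with |R(x)|<1.
x=-0.81: |R|=0.6118
R=1: x+9/14x²=0 ⇒ x=−14/9=-1.5556; min R=1−1/(4·9/14)=0.6111>−1
Confirm numerically:
  x=-1.464: |R|=0.91383 <1
  x=-1.328: |R|=0.80573 <1
  x=-0.712: |R|=0.61389 <1
  x=-1.994: |R|=1.56202 >1
  x=-1.985: |R|=1.54800 >1
Interval (-1.5556, 0).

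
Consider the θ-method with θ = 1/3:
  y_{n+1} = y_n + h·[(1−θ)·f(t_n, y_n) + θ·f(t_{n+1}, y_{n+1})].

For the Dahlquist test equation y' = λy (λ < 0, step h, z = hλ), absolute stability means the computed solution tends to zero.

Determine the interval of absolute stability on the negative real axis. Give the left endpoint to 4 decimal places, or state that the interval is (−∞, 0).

z∈(-6.0000,0).

With y'=λy (z=hλ):
  y_{n+1} = y_n + z·[2/3·y_n + 1/3·y_{n+1}] ⇒ (1 − 1/3z)y_{n+1} = (1 + 2/3z)y_n
  ⇒ R(z) = (1 + 2/3z)/(1 − 1/3z).

Need |R(x)|<1, x<0.
x=-1.26: |R|=0.1127
R=−1: 1+2/3x = −1+1/3x ⇒ -1/3x=2 ⇒ x=2/(-1/3)=-6.0000
Confirm numerically:
  x=-5.256: |R|=0.90988 <1
  x=-4.122: |R|=0.73631 <1
  x=-3.581: |R|=0.63243 <1
  x=-3.486: |R|=0.61240 <1
  x=-6.103: |R|=1.01131 >1
  x=-6.072: |R|=1.00794 >1
Stable set (-6.0000, 0).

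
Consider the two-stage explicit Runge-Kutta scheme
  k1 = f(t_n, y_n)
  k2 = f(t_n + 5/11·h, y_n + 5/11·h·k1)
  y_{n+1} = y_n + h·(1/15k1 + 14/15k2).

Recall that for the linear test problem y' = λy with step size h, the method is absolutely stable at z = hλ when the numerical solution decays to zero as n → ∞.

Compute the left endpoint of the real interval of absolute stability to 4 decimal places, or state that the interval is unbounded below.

z* = -2.3571.

With y'=λy (z=hλ):
  k1=λy_n ⇒ h·k1=z·y_n;  k2=λ(1+5/11z)y_n ⇒ h·k2=z(1+5/11z)y_n
  y_{n+1}/y_n = 1 + 1/15z + 14/15z(1+5/11z) = 1 + z + 14/33z²
  ⇒ R(z) = 1 + z + 14/33z².

Solve |R(x)|<1 on ℝ⁻.
x=-1.77: |R|=0.5591
R=1: x+14/33x²=0 ⇒ x=−33/14=-2.3571; min R=1−1/(4·14/33)=0.4107>−1
Confirm numerically:
  x=-1.799: |R|=0.57402 <1
  x=-1.608: |R|=0.48895 <1
  x=-1.380: |R|=0.42793 <1
  x=-1.134: |R|=0.41156 <1
  x=-2.929: |R|=1.71059 >1
  x=-2.444: |R|=1.09006 >1
  x=-2.443: |R|=1.08898 >1
So |R|<1 on (-2.3571, 0).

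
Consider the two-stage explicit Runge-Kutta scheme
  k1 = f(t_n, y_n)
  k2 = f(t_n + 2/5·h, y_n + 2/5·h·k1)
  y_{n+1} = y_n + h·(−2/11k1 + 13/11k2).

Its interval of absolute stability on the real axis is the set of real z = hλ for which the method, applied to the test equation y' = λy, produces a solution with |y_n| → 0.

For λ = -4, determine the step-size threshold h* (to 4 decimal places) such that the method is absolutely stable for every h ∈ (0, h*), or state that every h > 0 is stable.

With y'=λy (z=hλ):
  k1=λy_n ⇒ h·k1=z·y_n;  k2=λ(1+2/5z)y_n ⇒ h·k2=z(1+2/5z)y_n
  y_{n+1}/y_n = 1 − 2/11z + 13/11z(1+2/5z) = 1 + z + 26/55z²
  so R(z) = 1 + z + 26/55z².

Solve |R(x)|<1 on ℝ⁻.
x=-0.45: |R|=0.6457
R=1: x+26/55x²=0 ⇒ x=−55/26=-2.1154; min R=1−1/(4·26/55)=0.4712>−1
Confirm numerically:
  x=-1.996: |R|=0.88735 <1
  x=-1.327: |R|=0.50544 <1
  x=-0.964: |R|=0.47530 <1
  x=-2.557: |R|=1.53381 >1
  x=-2.341: |R|=1.24968 >1
Stable set (-2.1154, 0).

(-2.1154,0); λ=-4 ⇒ h* = (55/26)/4 = 0.5288.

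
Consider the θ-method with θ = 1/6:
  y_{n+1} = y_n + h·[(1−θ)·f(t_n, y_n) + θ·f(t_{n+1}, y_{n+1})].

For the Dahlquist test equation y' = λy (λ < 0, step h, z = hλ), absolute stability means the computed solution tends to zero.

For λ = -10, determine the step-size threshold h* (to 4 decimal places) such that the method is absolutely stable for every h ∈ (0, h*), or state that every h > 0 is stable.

(-3.0000,0); λ=-10 ⇒ h* = (3)/10 = 0.3000.

With y'=λy (z=hλ):
  y_{n+1} = y_n + z·[5/6·y_n + 1/6·y_{n+1}] ⇒ (1 − 1/6z)y_{n+1} = (1 + 5/6z)y_n
  R(z) = (1 + 5/6z)/(1 − 1/6z).

Boundary: |R(x)|=1, x<0.
x=-0.66: |R|=0.4054
R=−1: 1+5/6x = −1+1/6x ⇒ -2/3x=2 ⇒ x=2/(-2/3)=-3.0000
Confirm numerically:
  x=-2.398: |R|=0.71327 <1
  x=-2.073: |R|=0.54069 <1
  x=-1.763: |R|=0.36262 <1
  x=-1.288: |R|=0.06037 <1
  x=-3.452: |R|=1.19128 >1
  x=-3.339: |R|=1.14520 >1
So |R|<1 on (-3.0000, 0).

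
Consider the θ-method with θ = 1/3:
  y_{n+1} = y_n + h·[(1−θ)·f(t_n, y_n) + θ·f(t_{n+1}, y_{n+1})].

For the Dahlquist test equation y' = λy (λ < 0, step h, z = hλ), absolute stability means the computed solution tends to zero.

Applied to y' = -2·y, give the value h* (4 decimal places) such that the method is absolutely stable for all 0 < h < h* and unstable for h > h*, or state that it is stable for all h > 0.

(-6.0000,0); λ=-2 ⇒ h* = (6)/2 = 3.0000.

Test eqn y'=λy, z=hλ:
  y_{n+1} = y_n + z·[2/3·y_n + 1/3·y_{n+1}] ⇒ (1 − 1/3z)y_{n+1} = (1 + 2/3z)y_n
  R(z) = (1 + 2/3z)/(1 − 1/3z).

Find x<0 with |R(x)|<1.
x=-1.59: |R|=0.0392
R=−1: 1+2/3x = −1+1/3x ⇒ -1/3x=2 ⇒ x=2/(-1/3)=-6.0000
Confirm numerically:
  x=-5.330: |R|=0.91957 <1
  x=-4.470: |R|=0.79518 <1
  x=-3.846: |R|=0.68536 <1
  x=-6.283: |R|=1.03049 >1
  x=-6.178: |R|=1.01939 >1
  x=-6.125: |R|=1.01370 >1
Interval (-6.0000, 0).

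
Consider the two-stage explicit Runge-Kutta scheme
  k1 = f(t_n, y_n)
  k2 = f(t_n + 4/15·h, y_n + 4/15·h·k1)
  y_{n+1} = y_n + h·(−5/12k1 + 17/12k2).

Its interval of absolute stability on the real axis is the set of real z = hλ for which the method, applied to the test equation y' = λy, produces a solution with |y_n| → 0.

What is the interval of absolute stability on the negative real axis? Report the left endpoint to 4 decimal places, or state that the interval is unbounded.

Set f=λy, z=hλ:
  k1=λy_n ⇒ h·k1=z·y_n;  k2=λ(1+4/15z)y_n ⇒ h·k2=z(1+4/15z)y_n
  y_{n+1}/y_n = 1 − 5/12z + 17/12z(1+4/15z) = 1 + z + 17/45z²
  so R(z) = 1 + z + 17/45z².

Need |R(x)|<1, x<0.
x=-1.47: |R|=0.3463
R=1: x+17/45x²=0 ⇒ x=−45/17=-2.6471; min R=1−1/(4·17/45)=0.3382>−1
Confirm numerically:
  x=-2.543: |R|=0.90003 <1
  x=-2.204: |R|=0.63110 <1
  x=-1.342: |R|=0.33836 <1
  x=-3.171: |R|=1.62765 >1
  x=-3.119: |R|=1.55608 >1
Stable set (-2.6471, 0).

(-2.6471, 0).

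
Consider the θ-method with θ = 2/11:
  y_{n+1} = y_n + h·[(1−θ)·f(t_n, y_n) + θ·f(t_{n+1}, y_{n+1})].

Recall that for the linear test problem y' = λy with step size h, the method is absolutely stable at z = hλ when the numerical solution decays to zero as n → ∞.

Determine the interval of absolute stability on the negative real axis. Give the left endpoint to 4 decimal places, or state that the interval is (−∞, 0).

z∈(-3.1429,0).

With y'=λy (z=hλ):
  y_{n+1} = y_n + z·[9/11·y_n + 2/11·y_{n+1}] ⇒ (1 − 2/11z)y_{n+1} = (1 + 9/11z)y_n
  Hence R(z) = (1 + 9/11z)/(1 − 2/11z).

Solve |R(x)|<1 on ℝ⁻.
x=-0.75: |R|=0.3400
R=−1: 1+9/11x = −1+2/11x ⇒ -7/11x=2 ⇒ x=2/(-7/11)=-3.1429
Confirm numerically:
  x=-2.227: |R|=0.58516 <1
  x=-1.436: |R|=0.13870 <1
  x=-1.310: |R|=0.05800 <1
  x=-3.534: |R|=1.15154 >1
  x=-3.322: |R|=1.07107 >1
Stable set (-3.1429, 0).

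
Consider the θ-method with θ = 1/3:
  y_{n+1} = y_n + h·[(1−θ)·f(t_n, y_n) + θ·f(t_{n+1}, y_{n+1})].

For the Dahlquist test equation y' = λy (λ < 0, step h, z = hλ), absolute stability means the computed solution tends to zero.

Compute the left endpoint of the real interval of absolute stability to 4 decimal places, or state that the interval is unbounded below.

left endpoint -6.0000.

On y'=λy, z=hλ:
  y_{n+1} = y_n + z·[2/3·y_n + 1/3·y_{n+1}] ⇒ (1 − 1/3z)y_{n+1} = (1 + 2/3z)y_n
  R(z) = (1 + 2/3z)/(1 − 1/3z).

Boundary: |R(x)|=1, x<0.
x=-0.63: |R|=0.4793
R=−1: 1+2/3x = −1+1/3x ⇒ -1/3x=2 ⇒ x=2/(-1/3)=-6.0000
Confirm numerically:
  x=-5.761: |R|=0.97272 <1
  x=-4.088: |R|=0.73025 <1
  x=-3.651: |R|=0.64682 <1
  x=-3.048: |R|=0.51190 <1
  x=-6.579: |R|=1.06044 >1
  x=-6.389: |R|=1.04143 >1
  x=-6.342: |R|=1.03661 >1
Stable set (-6.0000, 0).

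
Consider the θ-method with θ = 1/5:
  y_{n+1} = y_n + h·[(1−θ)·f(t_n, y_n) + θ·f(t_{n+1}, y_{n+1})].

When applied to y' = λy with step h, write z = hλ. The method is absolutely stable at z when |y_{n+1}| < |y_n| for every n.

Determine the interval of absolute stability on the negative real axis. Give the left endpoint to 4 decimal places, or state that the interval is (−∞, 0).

Test eqn y'=λy, z=hλ:
  y_{n+1} = y_n + z·[4/5·y_n + 1/5·y_{n+1}] ⇒ (1 − 1/5z)y_{n+1} = (1 + 4/5z)y_n
  so R(z) = (1 + 4/5z)/(1 − 1/5z).

Boundary: |R(x)|=1, x<0.
x=-1.61: |R|=0.2179
R=−1: 1+4/5x = −1+1/5x ⇒ -3/5x=2 ⇒ x=2/(-3/5)=-3.3333
Confirm numerically:
  x=-2.910: |R|=0.83944 <1
  x=-2.607: |R|=0.71355 <1
  x=-2.319: |R|=0.58423 <1
  x=-3.856: |R|=1.17706 >1
  x=-3.803: |R|=1.16006 >1
  x=-3.547: |R|=1.07500 >1
Interval (-3.3333, 0).

(-3.3333, 0).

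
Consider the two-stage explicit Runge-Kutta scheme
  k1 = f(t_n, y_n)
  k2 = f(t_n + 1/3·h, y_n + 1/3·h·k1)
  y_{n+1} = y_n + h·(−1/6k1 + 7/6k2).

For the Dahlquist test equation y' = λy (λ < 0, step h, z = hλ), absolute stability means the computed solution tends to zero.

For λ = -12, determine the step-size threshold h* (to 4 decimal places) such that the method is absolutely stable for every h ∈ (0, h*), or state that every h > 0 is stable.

Test eqn y'=λy, z=hλ:
  k1=λy_n ⇒ h·k1=z·y_n;  k2=λ(1+1/3z)y_n ⇒ h·k2=z(1+1/3z)y_n
  y_{n+1}/y_n = 1 − 1/6z + 7/6z(1+1/3z) = 1 + z + 7/18z²
  so R(z) = 1 + z + 7/18z².

Need |R(x)|<1, x<0.
x=-1.23: |R|=0.3583
R=1: x+7/18x²=0 ⇒ x=−18/7=-2.5714; min R=1−1/(4·7/18)=0.3571>−1
Confirm numerically:
  x=-2.549: |R|=0.97777 <1
  x=-2.325: |R|=0.77719 <1
  x=-1.936: |R|=0.52159 <1
  x=-1.919: |R|=0.51311 <1
  x=-3.119: |R|=1.66417 >1
  x=-2.663: |R|=1.09483 >1
  x=-2.628: |R|=1.05782 >1
So |R|<1 on (-2.5714, 0).

(-2.5714,0); λ=-12 ⇒ h* = (18/7)/12 = 0.2143.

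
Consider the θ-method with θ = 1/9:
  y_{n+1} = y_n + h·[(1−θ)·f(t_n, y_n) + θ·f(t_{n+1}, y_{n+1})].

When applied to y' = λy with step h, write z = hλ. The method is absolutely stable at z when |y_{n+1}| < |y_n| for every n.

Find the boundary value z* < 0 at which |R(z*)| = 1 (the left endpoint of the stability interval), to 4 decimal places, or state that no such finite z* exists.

Set f=λy, z=hλ:
  y_{n+1} = y_n + z·[8/9·y_n + 1/9·y_{n+1}] ⇒ (1 − 1/9z)y_{n+1} = (1 + 8/9z)y_n
  so R(z) = (1 + 8/9z)/(1 − 1/9z).

Need |R(x)|<1, x<0.
x=-0.89: |R|=0.1901
R=−1: 1+8/9x = −1+1/9x ⇒ -7/9x=2 ⇒ x=2/(-7/9)=-2.5714
Confirm numerically:
  x=-2.522: |R|=0.96997 <1
  x=-2.047: |R|=0.66769 <1
  x=-1.307: |R|=0.14126 <1
  x=-2.968: |R|=1.23195 >1
  x=-2.770: |R|=1.11810 >1
  x=-2.709: |R|=1.08224 >1
Interval (-2.5714, 0).

left endpoint -2.5714.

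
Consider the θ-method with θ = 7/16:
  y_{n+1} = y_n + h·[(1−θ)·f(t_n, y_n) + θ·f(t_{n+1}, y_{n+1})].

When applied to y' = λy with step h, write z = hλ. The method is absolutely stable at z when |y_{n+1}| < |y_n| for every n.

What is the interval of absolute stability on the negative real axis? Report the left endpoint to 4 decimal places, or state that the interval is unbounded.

z∈(-16.0000,0).

On y'=λy, z=hλ:
  y_{n+1} = y_n + z·[9/16·y_n + 7/16·y_{n+1}] ⇒ (1 − 7/16z)y_{n+1} = (1 + 9/16z)y_n
  Hence R(z) = (1 + 9/16z)/(1 − 7/16z).

Need |R(x)|<1, x<0.
x=-1.48: |R|=0.1017
R=−1: 1+9/16x = −1+7/16x ⇒ -1/8x=2 ⇒ x=2/(-1/8)=-16.0000
Confirm numerically:
  x=-15.608: |R|=0.99374 <1
  x=-9.426: |R|=0.83962 <1
  x=-8.926: |R|=0.81973 <1
  x=-16.386: |R|=1.00591 >1
  x=-16.350: |R|=1.00537 >1
Interval (-16.0000, 0).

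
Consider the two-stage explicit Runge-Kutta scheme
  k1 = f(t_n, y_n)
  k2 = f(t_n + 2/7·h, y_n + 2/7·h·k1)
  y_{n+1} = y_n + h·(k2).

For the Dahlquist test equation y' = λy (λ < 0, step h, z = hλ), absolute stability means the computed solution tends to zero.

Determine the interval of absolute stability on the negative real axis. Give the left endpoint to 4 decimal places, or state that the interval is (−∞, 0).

On y'=λy, z=hλ:
  k1=λy_n ⇒ h·k1=z·y_n;  k2=λ(1+2/7z)y_n ⇒ h·k2=z(1+2/7z)y_n
  y_{n+1}/y_n = 1 + z(1+2/7z) = 1 + z + 2/7z²
  ⇒ R(z) = 1 + z + 2/7z².

Solve |R(x)|<1 on ℝ⁻.
x=-0.7: |R|=0.4400
R=1: x+2/7x²=0 ⇒ x=−7/2=-3.5000; min R=1−1/(4·2/7)=0.1250>−1
Confirm numerically:
  x=-2.880: |R|=0.48983 <1
  x=-2.126: |R|=0.16539 <1
  x=-2.097: |R|=0.15940 <1
  x=-4.024: |R|=1.60245 >1
  x=-3.789: |R|=1.31286 >1
  x=-3.712: |R|=1.22484 >1
Interval (-3.5000, 0).

(-3.5000, 0).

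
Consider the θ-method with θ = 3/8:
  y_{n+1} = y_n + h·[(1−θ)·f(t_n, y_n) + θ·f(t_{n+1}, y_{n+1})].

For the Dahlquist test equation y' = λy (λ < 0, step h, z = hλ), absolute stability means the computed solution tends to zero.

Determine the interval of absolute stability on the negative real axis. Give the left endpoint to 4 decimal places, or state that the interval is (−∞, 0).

Set f=λy, z=hλ:
  y_{n+1} = y_n + z·[5/8·y_n + 3/8·y_{n+1}] ⇒ (1 − 3/8z)y_{n+1} = (1 + 5/8z)y_n
  R(z) = (1 + 5/8z)/(1 − 3/8z).

Need |R(x)|<1, x<0.
x=-0.67: |R|=0.4645
R=−1: 1+5/8x = −1+3/8x ⇒ -1/4x=2 ⇒ x=2/(-1/4)=-8.0000
Confirm numerically:
  x=-7.292: |R|=0.95260 <1
  x=-5.438: |R|=0.78926 <1
  x=-5.364: |R|=0.78117 <1
  x=-5.031: |R|=0.74287 <1
  x=-8.560: |R|=1.03325 >1
  x=-8.469: |R|=1.02808 >1
  x=-8.462: |R|=1.02768 >1
Interval (-8.0000, 0).

z∈(-8.0000,0).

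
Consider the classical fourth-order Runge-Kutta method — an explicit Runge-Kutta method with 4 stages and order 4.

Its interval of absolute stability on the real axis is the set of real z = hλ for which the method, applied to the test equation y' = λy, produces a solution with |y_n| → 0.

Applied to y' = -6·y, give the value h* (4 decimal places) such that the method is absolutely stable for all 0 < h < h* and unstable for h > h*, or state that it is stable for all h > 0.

Set f=λy, z=hλ:
  order 4, 4-stage ⇒ R(z)=1+z+z^2/2+z^3/6+z^4/24
  (e.g. R(-1.61)=0.27046, |R|=0.27046)

Boundary: |R(x)|=1, x<0.
x=-1.61: |R|=0.2705
|R(-1.32)|=0.2944 |R(-1.18)|=0.3231 |R(-0.66)|=0.5178
Bisect:
  x_lo=-3.5390 |R|=2.8720  x_hi=-0.3512 |R|=0.7039
  mid=-1.94511 |R|=0.31652 →hi
  mid=-2.74207 |R|=0.93676 →hi
  mid=-3.14055 |R|=1.68173 →lo
  mid=-2.94131 |R|=1.26186 →lo
  mid=-2.84169 |R|=1.08841 →lo
  mid=-2.79188 |R|=1.00997 →lo
  mid=-2.76697 |R|=0.97273 →hi
  mid=-2.77943 |R|=0.99119 →hi
  mid=-2.78565 |R|=1.00054 →lo
  ...
  [-2.78546,-2.78526] ⇒ x*=-2.7853
So |R|<1 on (-2.7853, 0).

(-2.7853,0); λ=-6 ⇒ h* = 0.4642.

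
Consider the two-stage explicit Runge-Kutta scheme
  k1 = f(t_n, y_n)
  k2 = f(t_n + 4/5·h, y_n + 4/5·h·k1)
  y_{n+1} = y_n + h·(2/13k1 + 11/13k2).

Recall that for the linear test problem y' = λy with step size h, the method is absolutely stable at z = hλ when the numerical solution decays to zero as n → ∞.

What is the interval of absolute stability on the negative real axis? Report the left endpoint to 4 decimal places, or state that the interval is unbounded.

On y'=λy, z=hλ:
  k1=λy_n ⇒ h·k1=z·y_n;  k2=λ(1+4/5z)y_n ⇒ h·k2=z(1+4/5z)y_n
  y_{n+1}/y_n = 1 + 2/13z + 11/13z(1+4/5z) = 1 + z + 44/65z²
  ⇒ R(z) = 1 + z + 44/65z².

Boundary: |R(x)|=1, x<0.
x=-0.73: |R|=0.6307
R=1: x+44/65x²=0 ⇒ x=−65/44=-1.4773; min R=1−1/(4·44/65)=0.6307>−1
Confirm numerically:
  x=-1.363: |R|=0.89457 <1
  x=-1.213: |R|=0.78300 <1
  x=-0.953: |R|=0.66179 <1
  x=-0.599: |R|=0.64388 <1
  x=-2.008: |R|=1.72140 >1
  x=-1.735: |R|=1.30269 >1
So |R|<1 on (-1.4773, 0).

(-1.4773, 0).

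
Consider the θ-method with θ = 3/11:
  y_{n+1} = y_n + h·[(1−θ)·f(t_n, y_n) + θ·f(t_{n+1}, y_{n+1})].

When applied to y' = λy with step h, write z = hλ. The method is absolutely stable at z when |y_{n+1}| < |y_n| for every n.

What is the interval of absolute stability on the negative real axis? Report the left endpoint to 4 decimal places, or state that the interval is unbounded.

On y'=λy, z=hλ:
  y_{n+1} = y_n + z·[8/11·y_n + 3/11·y_{n+1}] ⇒ (1 − 3/11z)y_{n+1} = (1 + 8/11z)y_n
  R(z) = (1 + 8/11z)/(1 − 3/11z).

Need |R(x)|<1, x<0.
x=-0.43: |R|=0.6151
R=−1: 1+8/11x = −1+3/11x ⇒ -5/11x=2 ⇒ x=2/(-5/11)=-4.4000
Confirm numerically:
  x=-4.354: |R|=0.99044 <1
  x=-2.523: |R|=0.49459 <1
  x=-2.129: |R|=0.34693 <1
  x=-1.864: |R|=0.23578 <1
  x=-4.739: |R|=1.06722 >1
  x=-4.665: |R|=1.05301 >1
  x=-4.615: |R|=1.04327 >1
So |R|<1 on (-4.4000, 0).

(-4.4000, 0).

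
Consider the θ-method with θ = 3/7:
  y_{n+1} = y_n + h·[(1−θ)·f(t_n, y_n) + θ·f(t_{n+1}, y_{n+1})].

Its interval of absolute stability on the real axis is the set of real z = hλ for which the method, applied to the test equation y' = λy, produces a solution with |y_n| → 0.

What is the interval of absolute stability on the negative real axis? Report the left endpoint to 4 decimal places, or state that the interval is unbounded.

z∈(-14.0000,0).

Test eqn y'=λy, z=hλ:
  y_{n+1} = y_n + z·[4/7·y_n + 3/7·y_{n+1}] ⇒ (1 − 3/7z)y_{n+1} = (1 + 4/7z)y_n
  ⇒ R(z) = (1 + 4/7z)/(1 − 3/7z).

Need |R(x)|<1, x<0.
x=-1.13: |R|=0.2387
R=−1: 1+4/7x = −1+3/7x ⇒ -1/7x=2 ⇒ x=2/(-1/7)=-14.0000
Confirm numerically:
  x=-13.894: |R|=0.99782 <1
  x=-13.385: |R|=0.98696 <1
  x=-10.829: |R|=0.91970 <1
  x=-10.584: |R|=0.91185 <1
  x=-14.488: |R|=1.00967 >1
  x=-14.431: |R|=1.00857 >1
  x=-14.217: |R|=1.00437 >1
Interval (-14.0000, 0).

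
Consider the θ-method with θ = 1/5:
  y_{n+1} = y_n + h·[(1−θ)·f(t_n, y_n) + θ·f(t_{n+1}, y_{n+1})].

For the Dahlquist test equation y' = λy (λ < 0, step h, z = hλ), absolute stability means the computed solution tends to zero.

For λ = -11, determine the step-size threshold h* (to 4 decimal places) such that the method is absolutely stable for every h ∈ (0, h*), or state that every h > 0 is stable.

(-3.3333,0); λ=-11 ⇒ h* = (10/3)/11 = 0.3030.

With y'=λy (z=hλ):
  y_{n+1} = y_n + z·[4/5·y_n + 1/5·y_{n+1}] ⇒ (1 − 1/5z)y_{n+1} = (1 + 4/5z)y_n
  ⇒ R(z) = (1 + 4/5z)/(1 − 1/5z).

Boundary: |R(x)|=1, x<0.
x=-1.77: |R|=0.3072
R=−1: 1+4/5x = −1+1/5x ⇒ -3/5x=2 ⇒ x=2/(-3/5)=-3.3333
Confirm numerically:
  x=-3.017: |R|=0.88163 <1
  x=-2.777: |R|=0.78539 <1
  x=-2.039: |R|=0.44836 <1
  x=-1.901: |R|=0.37734 <1
  x=-3.929: |R|=1.20013 >1
  x=-3.662: |R|=1.11383 >1
  x=-3.502: |R|=1.05952 >1
Interval (-3.3333, 0).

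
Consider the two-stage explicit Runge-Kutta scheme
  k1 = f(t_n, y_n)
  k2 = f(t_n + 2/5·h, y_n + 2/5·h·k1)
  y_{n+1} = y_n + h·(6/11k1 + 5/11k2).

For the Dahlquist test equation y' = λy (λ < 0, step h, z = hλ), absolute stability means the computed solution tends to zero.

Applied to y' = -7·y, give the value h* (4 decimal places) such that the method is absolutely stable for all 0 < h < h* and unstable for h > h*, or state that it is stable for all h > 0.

(-5.5000,0); λ=-7 ⇒ h* = (11/2)/7 = 0.7857.

With y'=λy (z=hλ):
  k1=λy_n ⇒ h·k1=z·y_n;  k2=λ(1+2/5z)y_n ⇒ h·k2=z(1+2/5z)y_n
  y_{n+1}/y_n = 1 + 6/11z + 5/11z(1+2/5z) = 1 + z + 2/11z²
  so R(z) = 1 + z + 2/11z².

Find x<0 with |R(x)|<1.
x=-0.98: |R|=0.1946
R=1: x+2/11x²=0 ⇒ x=−11/2=-5.5000; min R=1−1/(4·2/11)=-0.3750>−1
Confirm numerically:
  x=-4.831: |R|=0.41237 <1
  x=-4.161: |R|=0.01301 <1
  x=-3.488: |R|=0.27597 <1
  x=-5.961: |R|=1.49964 >1
  x=-5.749: |R|=1.26027 >1
  x=-5.662: |R|=1.16677 >1
So |R|<1 on (-5.5000, 0).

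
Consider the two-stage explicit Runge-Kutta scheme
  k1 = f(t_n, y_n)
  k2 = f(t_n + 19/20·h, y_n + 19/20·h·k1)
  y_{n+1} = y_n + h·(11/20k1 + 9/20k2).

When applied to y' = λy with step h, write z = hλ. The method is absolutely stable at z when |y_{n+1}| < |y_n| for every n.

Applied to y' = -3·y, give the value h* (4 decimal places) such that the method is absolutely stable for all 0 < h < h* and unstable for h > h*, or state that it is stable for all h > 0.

Test eqn y'=λy, z=hλ:
  k1=λy_n ⇒ h·k1=z·y_n;  k2=λ(1+19/20z)y_n ⇒ h·k2=z(1+19/20z)y_n
  y_{n+1}/y_n = 1 + 11/20z + 9/20z(1+19/20z) = 1 + z + 171/400z²
  so R(z) = 1 + z + 171/400z².

Solve |R(x)|<1 on ℝ⁻.
x=-0.69: |R|=0.5135
R=1: x+171/400x²=0 ⇒ x=−400/171=-2.3392; min R=1−1/(4·171/400)=0.4152>−1
Confirm numerically:
  x=-1.518: |R|=0.46710 <1
  x=-1.100: |R|=0.41728 <1
  x=-1.088: |R|=0.41805 <1
  x=-1.083: |R|=0.41841 <1
  x=-2.853: |R|=1.62668 >1
  x=-2.729: |R|=1.45478 >1
  x=-2.596: |R|=1.28501 >1
Interval (-2.3392, 0).

(-2.3392,0); λ=-3 ⇒ h* = (400/171)/3 = 0.7797.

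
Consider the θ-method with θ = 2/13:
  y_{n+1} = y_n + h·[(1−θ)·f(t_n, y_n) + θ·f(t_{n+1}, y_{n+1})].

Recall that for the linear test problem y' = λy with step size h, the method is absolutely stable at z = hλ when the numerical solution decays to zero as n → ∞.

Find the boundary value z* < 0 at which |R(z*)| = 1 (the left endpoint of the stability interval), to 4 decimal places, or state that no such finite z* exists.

z* = -2.8889.

On y'=λy, z=hλ:
  y_{n+1} = y_n + z·[11/13·y_n + 2/13·y_{n+1}] ⇒ (1 − 2/13z)y_{n+1} = (1 + 11/13z)y_n
  Hence R(z) = (1 + 11/13z)/(1 − 2/13z).

Solve |R(x)|<1 on ℝ⁻.
x=-1.36: |R|=0.1247
R=−1: 1+11/13x = −1+2/13x ⇒ -9/13x=2 ⇒ x=2/(-9/13)=-2.8889
Confirm numerically:
  x=-2.853: |R|=0.98273 <1
  x=-2.095: |R|=0.58435 <1
  x=-1.302: |R|=0.08472 <1
  x=-3.461: |R|=1.25846 >1
  x=-3.021: |R|=1.06244 >1
Stable set (-2.8889, 0).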